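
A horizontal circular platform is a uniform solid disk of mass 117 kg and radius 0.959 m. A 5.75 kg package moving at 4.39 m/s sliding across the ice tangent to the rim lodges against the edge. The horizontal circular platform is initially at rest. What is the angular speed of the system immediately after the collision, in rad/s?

About the central axle the impulsive forces during the collision are internal, so angular momentum about that axis is conserved.
I_p = ½(117)(0.959)² = 53.80 kg·m². Taking the sense of the package's angular momentum as positive, L_{package} = m v R = (5.75)(4.39)(0.959) = 24.21 kg·m²/s.
L_i = 0 + 24.21 = 24.21 kg·m²/s.
After sticking, I_f = I_p + m R² = 53.80 + (5.75)(0.959)² = 59.09 kg·m².
ω_f = L_i / I_f = 24.21 / 59.09 = 0.4097 rad/s.

|ω_f| ≈ 0.410 rad/s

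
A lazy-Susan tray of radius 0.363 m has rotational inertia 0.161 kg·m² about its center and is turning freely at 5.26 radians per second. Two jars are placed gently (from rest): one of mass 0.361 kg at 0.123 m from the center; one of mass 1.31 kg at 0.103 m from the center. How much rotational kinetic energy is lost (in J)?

energy lost ≈ 0.239 J

The added mass arrives with no angular momentum about the center, and any external torque about the center is negligible, so the system's angular momentum is conserved.
Added inertia Σmr² = (0.361)(0.123)² + (1.31)(0.103)² = 0.01936 kg·m²; I_f = 0.1610 + 0.01936 = 0.1804 kg·m².
ω_f = I_p ω_i / I_f = (0.1610)(5.26) / 0.1804 = 4.695 rad/s.
KE_i = ½(0.1610)(5.260 rad/s)² = 2.227 J; KE_f = ½(0.1804)(4.695)² = 1.988 J.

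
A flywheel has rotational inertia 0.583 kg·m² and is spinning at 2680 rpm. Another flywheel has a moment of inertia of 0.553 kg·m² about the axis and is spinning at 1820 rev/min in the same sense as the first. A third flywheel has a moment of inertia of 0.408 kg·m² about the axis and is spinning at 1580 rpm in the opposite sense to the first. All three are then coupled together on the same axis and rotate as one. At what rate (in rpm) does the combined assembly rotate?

The coupling torques are internal; angular momentum about the shared axis is conserved.
Taking A's sense as positive: L = (0.5830)(2680) + (0.5530)(1820) − (0.4080)(1580) = 1924 kg·m²·rpm.
Combined I = 0.5830 + 0.5530 + 0.4080 = 1.544 kg·m².
ω_f = L / I = 1924 / 1.544 = 1246 rpm.

|ω_f| ≈ 1250 rpm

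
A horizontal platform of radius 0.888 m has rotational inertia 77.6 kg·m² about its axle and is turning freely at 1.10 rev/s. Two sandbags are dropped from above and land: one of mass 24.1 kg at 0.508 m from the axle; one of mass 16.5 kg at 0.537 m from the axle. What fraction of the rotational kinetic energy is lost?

The added mass arrives with no angular momentum about the axle, and any external torque about the axle is negligible, so the system's angular momentum is conserved.
Added inertia Σmr² = (24.1)(0.508)² + (16.5)(0.537)² = 10.98 kg·m²; I_f = 77.60 + 10.98 = 88.58 kg·m².
ω_f = I_p ω_i / I_f = (77.60)(1.10) / 88.58 = 0.9637 rev/s.
KE_i = ½(77.60)(6.912 rad/s)² = 1853 J; KE_f = ½(88.58)(6.055)² = 1624 J.
Fraction lost = 0.1239.

fraction ≈ 0.124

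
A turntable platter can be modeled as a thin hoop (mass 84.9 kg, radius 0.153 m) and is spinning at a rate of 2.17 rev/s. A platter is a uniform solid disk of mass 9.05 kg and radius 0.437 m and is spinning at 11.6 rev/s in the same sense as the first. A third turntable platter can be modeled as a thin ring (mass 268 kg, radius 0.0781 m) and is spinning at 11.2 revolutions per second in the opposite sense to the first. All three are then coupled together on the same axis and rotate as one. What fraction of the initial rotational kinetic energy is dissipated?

fraction ≈ 0.989

The coupling torques are internal; angular momentum about the shared axis is conserved.
Moments of inertia: I_A = (84.9)(0.153)² = 1.987 kg·m²; I_B = ½(9.05)(0.437)² = 0.8641 kg·m²; I_C = (268)(0.0781)² = 1.635 kg·m².
Taking A's sense as positive: L = (1.987)(2.17) + (0.8641)(11.6) − (1.635)(11.2) = -3.972 kg·m²·rev/s.
Combined I = 1.987 + 0.8641 + 1.635 = 4.486 kg·m².
ω_f = L / I = -3.972 / 4.486 = -0.8854 rev/s.
KE_i = ½ΣIω² = 6528 J; KE_f = ½(4.486)(5.563)² = 69.41 J.
Fraction dissipated = (KE_i − KE_f)/KE_i = 0.9894.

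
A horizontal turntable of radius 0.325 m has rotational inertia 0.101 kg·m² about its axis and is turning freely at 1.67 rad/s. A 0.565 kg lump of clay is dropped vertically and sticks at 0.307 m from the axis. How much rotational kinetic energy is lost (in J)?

energy lost ≈ 0.0486 J

The added mass arrives with no angular momentum about the axis, and any external torque about the axis is negligible, so the system's angular momentum is conserved.
Added inertia Σmr² = (0.565)(0.307)² = 0.05325 kg·m²; I_f = 0.1010 + 0.05325 = 0.1543 kg·m².
ω_f = I_p ω_i / I_f = (0.1010)(1.67) / 0.1543 = 1.093 rad/s.
KE_i = ½(0.1010)(1.670 rad/s)² = 0.1408 J; KE_f = ½(0.1543)(1.093)² = 0.09222 J.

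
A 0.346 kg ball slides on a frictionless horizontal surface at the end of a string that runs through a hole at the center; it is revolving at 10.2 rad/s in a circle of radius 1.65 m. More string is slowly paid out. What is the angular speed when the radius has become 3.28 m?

No torque about the axis ⇒ m r₁² ω₁ = m r₂² ω₂.
ω₂ = ω₁ (r₁/r₂)² = (10.2)(1.65/3.28)² = 2.581 rad/s.

ω₂ ≈ 2.58 rad/s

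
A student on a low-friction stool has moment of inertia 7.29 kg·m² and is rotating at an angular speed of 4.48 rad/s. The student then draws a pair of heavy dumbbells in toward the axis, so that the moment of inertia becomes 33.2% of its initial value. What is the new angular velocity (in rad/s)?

No external torque acts about the spin axis, so angular momentum is conserved.
I₂ = 0.332 × 7.29 = 2.420 kg·m².
ω₂ = I₁ω₁ / I₂ = (7.290)(4.48 rad/s) / (2.420) = 13.49 rad/s.

ω₂ ≈ 13.5 rad/s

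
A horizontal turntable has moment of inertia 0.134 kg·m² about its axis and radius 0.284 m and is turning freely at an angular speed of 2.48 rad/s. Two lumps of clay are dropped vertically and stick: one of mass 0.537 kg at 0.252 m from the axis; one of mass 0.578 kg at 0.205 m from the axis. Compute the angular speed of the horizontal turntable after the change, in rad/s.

The added mass arrives with no angular momentum about the axis, and any external torque about the axis is negligible, so the system's angular momentum is conserved.
Added inertia Σmr² = (0.537)(0.252)² + (0.578)(0.205)² = 0.05839 kg·m²; I_f = 0.1340 + 0.05839 = 0.1924 kg·m².
ω_f = I_p ω_i / I_f = (0.1340)(2.48) / 0.1924 = 1.727 rad/s.

ω_f ≈ 1.73 rad/s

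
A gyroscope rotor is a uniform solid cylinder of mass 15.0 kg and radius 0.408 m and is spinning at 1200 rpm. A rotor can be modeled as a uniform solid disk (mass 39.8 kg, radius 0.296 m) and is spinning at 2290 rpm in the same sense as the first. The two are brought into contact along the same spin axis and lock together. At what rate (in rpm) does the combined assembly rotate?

|ω_f| ≈ 1840 rpm

No external torque acts about the common axis, so total angular momentum is conserved.
Moments of inertia: I_A = ½(15.0)(0.408)² = 1.248 kg·m²; I_B = ½(39.8)(0.296)² = 1.744 kg·m².
Taking A's sense as positive: L = (1.248)(1200) + (1.744)(2290) = 5491 kg·m²·rpm.
Combined I = 1.248 + 1.744 = 2.992 kg·m².
ω_f = L / I = 5491 / 2.992 = 1835 rpm.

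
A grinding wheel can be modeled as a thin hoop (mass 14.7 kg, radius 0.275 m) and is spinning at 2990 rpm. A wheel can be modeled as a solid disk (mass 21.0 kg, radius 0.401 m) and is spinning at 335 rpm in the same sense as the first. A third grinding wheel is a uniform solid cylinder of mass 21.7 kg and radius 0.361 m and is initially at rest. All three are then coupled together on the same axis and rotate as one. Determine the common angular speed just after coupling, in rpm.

No external torque acts about the common axis, so total angular momentum is conserved.
Moments of inertia: I_A = (14.7)(0.275)² = 1.112 kg·m²; I_B = ½(21.0)(0.401)² = 1.688 kg·m²; I_C = ½(21.7)(0.361)² = 1.414 kg·m².
Taking A's sense as positive: L = (1.112)(2990) + (1.688)(335) = 3890 kg·m²·rpm.
Combined I = 1.112 + 1.688 + 1.414 = 4.214 kg·m².
ω_f = L / I = 3890 / 4.214 = 923.0 rpm.

|ω_f| ≈ 923 rpm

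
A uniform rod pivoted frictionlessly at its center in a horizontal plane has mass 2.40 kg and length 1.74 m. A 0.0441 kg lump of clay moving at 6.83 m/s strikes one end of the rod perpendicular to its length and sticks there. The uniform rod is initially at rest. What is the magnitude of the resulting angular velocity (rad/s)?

|ω_f| ≈ 0.410 rad/s

The axle reaction passes through the pivot and exerts no torque about it; angular momentum about the pivot is conserved through the impact.
I_p = (1/12)(2.40)(1.74)² = 0.6055 kg·m². Taking the sense of the lump of clay's angular momentum as positive, L_{lump} = m v R = (0.0441)(6.83)(1.74/2) = 0.2620 kg·m²/s.
L_i = 0 + 0.2620 = 0.2620 kg·m²/s.
After sticking, I_f = I_p + m R² = 0.6055 + (0.0441)(1.74/2)² = 0.6389 kg·m².
ω_f = L_i / I_f = 0.2620 / 0.6389 = 0.4102 rad/s.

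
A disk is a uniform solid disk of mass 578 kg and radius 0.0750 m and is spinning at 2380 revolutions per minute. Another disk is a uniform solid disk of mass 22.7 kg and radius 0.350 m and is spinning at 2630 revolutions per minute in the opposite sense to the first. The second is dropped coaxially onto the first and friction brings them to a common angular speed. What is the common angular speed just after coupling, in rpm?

|ω_f| ≈ 70.4 rpm

No external torque acts about the common axis, so total angular momentum is conserved.
Moments of inertia: I_A = ½(578)(0.0750)² = 1.626 kg·m²; I_B = ½(22.7)(0.350)² = 1.390 kg·m².
Taking A's sense as positive: L = (1.626)(2380) − (1.390)(2630) = 212.3 kg·m²·rpm.
Combined I = 1.626 + 1.390 = 3.016 kg·m².
ω_f = L / I = 212.3 / 3.016 = 70.39 rpm.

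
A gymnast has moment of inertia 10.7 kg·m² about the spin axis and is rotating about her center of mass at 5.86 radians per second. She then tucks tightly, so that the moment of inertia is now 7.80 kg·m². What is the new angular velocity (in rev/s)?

ω₂ ≈ 1.28 rev/s

No external torque acts about the spin axis, so angular momentum is conserved.
ω₂ = I₁ω₁ / I₂ = (10.70)(5.86 rad/s) / (7.800) = 8.039 rad/s = 1.279 rev/s.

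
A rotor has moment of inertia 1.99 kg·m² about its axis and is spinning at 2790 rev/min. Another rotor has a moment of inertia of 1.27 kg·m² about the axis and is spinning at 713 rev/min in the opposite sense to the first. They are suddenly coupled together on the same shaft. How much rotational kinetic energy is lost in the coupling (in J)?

ΔKE lost ≈ 52200 J

The coupling torques are internal; angular momentum about the shared axis is conserved.
Taking A's sense as positive: L = (1.990)(2790) − (1.270)(713) = 4647 kg·m²·rpm.
Combined I = 1.990 + 1.270 = 3.260 kg·m².
ω_f = L / I = 4647 / 3.260 = 1425 rpm.
KE_i = ½ΣIω² = 88480 J; KE_f = ½(3.260)(149.3)² = 36310 J.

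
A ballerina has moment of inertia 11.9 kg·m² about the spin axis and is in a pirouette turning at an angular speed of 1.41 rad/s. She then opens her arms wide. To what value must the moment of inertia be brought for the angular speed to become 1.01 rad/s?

I₂ ≈ 16.6 kg·m²

Angular momentum about the spin axis is conserved since the torque about it is zero.
I₂ = I₁ω₁ / ω₂ = (11.9)(1.41) / (1.01) = 16.61 kg·m².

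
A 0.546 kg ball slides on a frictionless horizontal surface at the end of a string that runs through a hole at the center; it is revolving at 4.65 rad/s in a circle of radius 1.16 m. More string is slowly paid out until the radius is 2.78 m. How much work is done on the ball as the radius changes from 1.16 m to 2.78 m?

W ≈ -6.56 J

The constraining force is radial, so m r² ω about the center is conserved.
ω₂ = ω₁ (r₁/r₂)² = (4.65)(1.16/2.78)² = 0.8096 rad/s.
W = ΔKE = ½m(v₂² − v₁²) = -6.560 J.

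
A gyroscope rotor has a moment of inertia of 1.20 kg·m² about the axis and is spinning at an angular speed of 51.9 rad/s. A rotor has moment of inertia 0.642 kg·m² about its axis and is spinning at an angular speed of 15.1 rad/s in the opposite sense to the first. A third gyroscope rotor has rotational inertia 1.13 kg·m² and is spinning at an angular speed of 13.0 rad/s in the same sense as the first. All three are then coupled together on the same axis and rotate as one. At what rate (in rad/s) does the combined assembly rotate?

|ω_f| ≈ 22.6 rad/s

The coupling torques are internal; angular momentum about the shared axis is conserved.
Taking A's sense as positive: L = (1.200)(51.9) − (0.6420)(15.1) + (1.130)(13.0) = 67.28 kg·m²·rad/s.
Combined I = 1.200 + 0.6420 + 1.130 = 2.972 kg·m².
ω_f = L / I = 67.28 / 2.972 = 22.64 rad/s.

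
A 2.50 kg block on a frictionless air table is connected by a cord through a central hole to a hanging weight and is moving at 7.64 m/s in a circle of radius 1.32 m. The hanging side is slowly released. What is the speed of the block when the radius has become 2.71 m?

v₂ ≈ 3.72 m/s

Central (radial) force ⇒ zero torque about the center ⇒ m v r is constant.
v₂ = v₁ r₁ / r₂ = (7.64)(1.32) / (2.71) = 3.721 m/s.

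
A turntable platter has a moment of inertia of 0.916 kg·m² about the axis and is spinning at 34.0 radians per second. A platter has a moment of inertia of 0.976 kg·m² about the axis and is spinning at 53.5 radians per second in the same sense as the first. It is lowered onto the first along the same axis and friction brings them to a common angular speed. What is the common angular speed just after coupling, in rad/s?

|ω_f| ≈ 44.1 rad/s

The coupling torques are internal; angular momentum about the shared axis is conserved.
Taking A's sense as positive: L = (0.9160)(34.0) + (0.9760)(53.5) = 83.36 kg·m²·rad/s.
Combined I = 0.9160 + 0.9760 = 1.892 kg·m².
ω_f = L / I = 83.36 / 1.892 = 44.06 rad/s.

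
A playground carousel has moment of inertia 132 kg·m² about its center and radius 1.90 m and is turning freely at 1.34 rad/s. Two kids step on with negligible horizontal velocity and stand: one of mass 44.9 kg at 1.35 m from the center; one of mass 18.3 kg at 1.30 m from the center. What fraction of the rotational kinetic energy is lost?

fraction ≈ 0.461

No external torque acts about the center; L_before = L_after.
Added inertia Σmr² = (44.9)(1.35)² + (18.3)(1.30)² = 112.8 kg·m²; I_f = 132.0 + 112.8 = 244.8 kg·m².
ω_f = I_p ω_i / I_f = (132.0)(1.34) / 244.8 = 0.7227 rad/s.
KE_i = ½(132.0)(1.340 rad/s)² = 118.5 J; KE_f = ½(244.8)(0.7227)² = 63.91 J.
Fraction lost = 0.4607.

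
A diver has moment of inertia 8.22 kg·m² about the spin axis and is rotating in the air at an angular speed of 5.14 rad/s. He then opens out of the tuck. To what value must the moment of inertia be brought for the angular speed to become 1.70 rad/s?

I₂ ≈ 24.9 kg·m²

With no external torque about the axis, L is conserved: I₁ω₁ = I₂ω₂.
I₂ = I₁ω₁ / ω₂ = (8.22)(5.14) / (1.70) = 24.85 kg·m².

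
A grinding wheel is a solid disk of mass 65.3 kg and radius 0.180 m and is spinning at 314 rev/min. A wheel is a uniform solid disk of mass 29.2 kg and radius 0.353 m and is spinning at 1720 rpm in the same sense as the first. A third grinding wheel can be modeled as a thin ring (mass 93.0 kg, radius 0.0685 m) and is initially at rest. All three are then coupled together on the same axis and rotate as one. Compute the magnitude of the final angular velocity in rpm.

|ω_f| ≈ 1040 rpm

No external torque acts about the common axis, so total angular momentum is conserved.
Moments of inertia: I_A = ½(65.3)(0.180)² = 1.058 kg·m²; I_B = ½(29.2)(0.353)² = 1.819 kg·m²; I_C = (93.0)(0.0685)² = 0.4364 kg·m².
Taking A's sense as positive: L = (1.058)(314) + (1.819)(1720) = 3461 kg·m²·rpm.
Combined I = 1.058 + 1.819 + 0.4364 = 3.314 kg·m².
ω_f = L / I = 3461 / 3.314 = 1045 rpm.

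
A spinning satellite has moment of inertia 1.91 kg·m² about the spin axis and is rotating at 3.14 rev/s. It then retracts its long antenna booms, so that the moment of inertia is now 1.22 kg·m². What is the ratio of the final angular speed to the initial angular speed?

ω₂/ω₁ ≈ 1.57

Angular momentum about the spin axis is conserved since the torque about it is zero.
ω₂/ω₁ = I₁/I₂ = 1.910 / 1.220 = 1.566.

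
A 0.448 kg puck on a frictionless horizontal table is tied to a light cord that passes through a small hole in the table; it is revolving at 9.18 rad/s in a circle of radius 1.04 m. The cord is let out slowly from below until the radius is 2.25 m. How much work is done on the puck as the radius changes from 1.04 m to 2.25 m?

W ≈ -16.1 J

The constraining force is radial, so m r² ω about the center is conserved.
ω₂ = ω₁ (r₁/r₂)² = (9.18)(1.04/2.25)² = 1.961 rad/s.
W = ΔKE = ½m(v₂² − v₁²) = -16.06 J.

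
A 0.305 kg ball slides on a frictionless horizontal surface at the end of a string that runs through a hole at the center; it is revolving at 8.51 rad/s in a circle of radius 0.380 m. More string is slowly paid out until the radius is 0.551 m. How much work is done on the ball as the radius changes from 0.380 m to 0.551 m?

No torque about the axis ⇒ m r₁² ω₁ = m r₂² ω₂.
ω₂ = ω₁ (r₁/r₂)² = (8.51)(0.380/0.551)² = 4.048 rad/s.
W = ΔKE = ½m(v₂² − v₁²) = -0.8363 J.

W ≈ -0.836 J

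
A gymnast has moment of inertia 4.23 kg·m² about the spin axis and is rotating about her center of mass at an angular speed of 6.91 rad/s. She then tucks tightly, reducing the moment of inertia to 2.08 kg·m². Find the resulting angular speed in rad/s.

Angular momentum about the spin axis is conserved since the torque about it is zero.
ω₂ = I₁ω₁ / I₂ = (4.230)(6.91 rad/s) / (2.080) = 14.05 rad/s.

ω₂ ≈ 14.1 rad/s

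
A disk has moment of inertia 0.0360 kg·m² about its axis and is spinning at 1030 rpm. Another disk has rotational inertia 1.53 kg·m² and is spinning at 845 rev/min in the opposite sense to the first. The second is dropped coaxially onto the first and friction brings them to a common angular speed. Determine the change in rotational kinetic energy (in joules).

No external torque acts about the common axis, so total angular momentum is conserved.
Taking A's sense as positive: L = (0.03600)(1030) − (1.530)(845) = -1256 kg·m²·rpm.
Combined I = 0.03600 + 1.530 = 1.566 kg·m².
ω_f = L / I = -1256 / 1.566 = -801.9 rpm.
KE_i = ½ΣIω² = 6199 J; KE_f = ½(1.566)(83.97)² = 5521 J.

ΔKE ≈ -678 J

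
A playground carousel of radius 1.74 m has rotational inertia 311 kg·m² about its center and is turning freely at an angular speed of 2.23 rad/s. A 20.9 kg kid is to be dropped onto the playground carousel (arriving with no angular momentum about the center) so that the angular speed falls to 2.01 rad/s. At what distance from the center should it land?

r ≈ 1.28 m

The added mass arrives with no angular momentum about the center, and any external torque about the center is negligible, so the system's angular momentum is conserved.
I_p ω_i = (I_p + m r²) ω_f ⇒ m r² = I_p(ω_i/ω_f − 1) = 311.0(2.23/2.01 − 1) = 34.04 kg·m².
r = √(34.04/20.9) = 1.276 m.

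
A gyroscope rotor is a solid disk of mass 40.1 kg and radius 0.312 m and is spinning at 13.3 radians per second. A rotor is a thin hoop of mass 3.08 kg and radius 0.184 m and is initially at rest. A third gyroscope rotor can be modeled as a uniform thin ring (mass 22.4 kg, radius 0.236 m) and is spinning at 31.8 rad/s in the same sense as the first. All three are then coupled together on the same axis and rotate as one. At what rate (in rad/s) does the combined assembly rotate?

|ω_f| ≈ 19.9 rad/s

The coupling torques are internal; angular momentum about the shared axis is conserved.
Moments of inertia: I_A = ½(40.1)(0.312)² = 1.952 kg·m²; I_B = (3.08)(0.184)² = 0.1043 kg·m²; I_C = (22.4)(0.236)² = 1.248 kg·m².
Taking A's sense as positive: L = (1.952)(13.3) + (1.248)(31.8) = 65.63 kg·m²·rad/s.
Combined I = 1.952 + 0.1043 + 1.248 = 3.304 kg·m².
ω_f = L / I = 65.63 / 3.304 = 19.87 rad/s.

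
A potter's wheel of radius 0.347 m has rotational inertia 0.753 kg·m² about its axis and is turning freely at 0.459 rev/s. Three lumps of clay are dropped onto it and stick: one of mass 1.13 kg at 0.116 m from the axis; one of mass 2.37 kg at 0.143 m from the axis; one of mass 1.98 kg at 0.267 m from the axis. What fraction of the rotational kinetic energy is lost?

The added mass arrives with no angular momentum about the axis, and any external torque about the axis is negligible, so the system's angular momentum is conserved.
Added inertia Σmr² = (1.13)(0.116)² + (2.37)(0.143)² + (1.98)(0.267)² = 0.2048 kg·m²; I_f = 0.7530 + 0.2048 = 0.9578 kg·m².
ω_f = I_p ω_i / I_f = (0.7530)(0.459) / 0.9578 = 0.3608 rev/s.
KE_i = ½(0.7530)(2.884 rad/s)² = 3.131 J; KE_f = ½(0.9578)(2.267)² = 2.462 J.
Fraction lost = 0.2138.

fraction ≈ 0.214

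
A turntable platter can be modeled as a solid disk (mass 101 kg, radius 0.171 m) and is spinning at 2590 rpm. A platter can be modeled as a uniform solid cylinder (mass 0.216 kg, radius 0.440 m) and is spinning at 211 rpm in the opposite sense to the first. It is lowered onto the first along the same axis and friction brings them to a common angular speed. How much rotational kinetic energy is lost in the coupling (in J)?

The coupling torques are internal; angular momentum about the shared axis is conserved.
Moments of inertia: I_A = ½(101)(0.171)² = 1.477 kg·m²; I_B = ½(0.216)(0.440)² = 0.02091 kg·m².
Taking A's sense as positive: L = (1.477)(2590) − (0.02091)(211) = 3820 kg·m²·rpm.
Combined I = 1.477 + 0.02091 = 1.498 kg·m².
ω_f = L / I = 3820 / 1.498 = 2551 rpm.
KE_i = ½ΣIω² = 54320 J; KE_f = ½(1.498)(267.1)² = 53430 J.

ΔKE lost ≈ 887 J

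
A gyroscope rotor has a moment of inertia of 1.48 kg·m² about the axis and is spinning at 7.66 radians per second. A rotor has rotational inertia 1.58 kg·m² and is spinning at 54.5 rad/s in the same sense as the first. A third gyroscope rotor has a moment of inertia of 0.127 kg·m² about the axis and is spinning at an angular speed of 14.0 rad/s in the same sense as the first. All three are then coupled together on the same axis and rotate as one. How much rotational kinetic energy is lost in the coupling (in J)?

The coupling torques are internal; angular momentum about the shared axis is conserved.
Taking A's sense as positive: L = (1.480)(7.66) + (1.580)(54.5) + (0.1270)(14.0) = 99.22 kg·m²·rad/s.
Combined I = 1.480 + 1.580 + 0.1270 = 3.187 kg·m².
ω_f = L / I = 99.22 / 3.187 = 31.13 rad/s.
KE_i = ½ΣIω² = 2402 J; KE_f = ½(3.187)(31.13)² = 1545 J.

ΔKE lost ≈ 858 J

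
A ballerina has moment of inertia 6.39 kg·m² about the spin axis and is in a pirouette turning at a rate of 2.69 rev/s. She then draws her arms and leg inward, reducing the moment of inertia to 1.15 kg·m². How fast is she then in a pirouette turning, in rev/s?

ω₂ ≈ 14.9 rev/s

No external torque acts about the spin axis, so angular momentum is conserved.
ω₂ = I₁ω₁ / I₂ = (6.390)(2.69 rev/s) / (1.150) = 14.95 rev/s.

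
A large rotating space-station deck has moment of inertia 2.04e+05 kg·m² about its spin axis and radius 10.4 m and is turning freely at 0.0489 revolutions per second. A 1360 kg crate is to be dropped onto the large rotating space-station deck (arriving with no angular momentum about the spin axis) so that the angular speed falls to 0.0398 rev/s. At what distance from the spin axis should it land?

No external torque acts about the spin axis; L_before = L_after.
I_p ω_i = (I_p + m r²) ω_f ⇒ m r² = I_p(ω_i/ω_f − 1) = 2.040e+05(0.0489/0.0398 − 1) = 46640 kg·m².
r = √(46640/1360) = 5.856 m.

r ≈ 5.86 m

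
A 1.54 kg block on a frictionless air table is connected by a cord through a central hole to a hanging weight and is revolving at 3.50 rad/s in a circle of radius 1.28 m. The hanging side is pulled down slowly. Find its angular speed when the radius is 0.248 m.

The constraining force is radial, so m r² ω about the center is conserved.
ω₂ = ω₁ (r₁/r₂)² = (3.50)(1.28/0.248)² = 93.24 rad/s.

ω₂ ≈ 93.2 rad/s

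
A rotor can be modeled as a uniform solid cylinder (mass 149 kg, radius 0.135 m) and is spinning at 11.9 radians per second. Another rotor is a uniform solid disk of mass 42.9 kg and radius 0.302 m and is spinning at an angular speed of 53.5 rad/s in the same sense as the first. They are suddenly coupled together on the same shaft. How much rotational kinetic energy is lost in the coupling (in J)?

ΔKE lost ≈ 694 J

The coupling torques are internal; angular momentum about the shared axis is conserved.
Moments of inertia: I_A = ½(149)(0.135)² = 1.358 kg·m²; I_B = ½(42.9)(0.302)² = 1.956 kg·m².
Taking A's sense as positive: L = (1.358)(11.9) + (1.956)(53.5) = 120.8 kg·m²·rad/s.
Combined I = 1.358 + 1.956 = 3.314 kg·m².
ω_f = L / I = 120.8 / 3.314 = 36.46 rad/s.
KE_i = ½ΣIω² = 2896 J; KE_f = ½(3.314)(36.46)² = 2202 J.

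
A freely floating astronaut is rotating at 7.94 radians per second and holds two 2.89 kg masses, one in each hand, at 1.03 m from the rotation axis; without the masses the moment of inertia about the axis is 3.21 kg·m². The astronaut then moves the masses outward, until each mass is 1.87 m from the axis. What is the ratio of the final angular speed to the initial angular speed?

Angular momentum about the spin axis is conserved since the torque about it is zero.
I₁ = 3.21 + 2(2.89)(1.03)² = 9.342 kg·m²; I₂ = 3.21 + 2(2.89)(1.87)² = 23.42 kg·m².
ω₂/ω₁ = I₁/I₂ = 9.342 / 23.42 = 0.3989.

ω₂/ω₁ ≈ 0.399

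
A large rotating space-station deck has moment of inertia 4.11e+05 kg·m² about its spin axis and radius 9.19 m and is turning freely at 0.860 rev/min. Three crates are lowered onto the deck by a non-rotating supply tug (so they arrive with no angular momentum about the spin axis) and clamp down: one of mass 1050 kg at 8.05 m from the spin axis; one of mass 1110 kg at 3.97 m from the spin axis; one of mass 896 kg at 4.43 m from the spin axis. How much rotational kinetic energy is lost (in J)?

energy lost ≈ 334 J

No external torque acts about the spin axis; L_before = L_after.
Added inertia Σmr² = (1050)(8.05)² + (1110)(3.97)² + (896)(4.43)² = 1.031e+05 kg·m²; I_f = 4.110e+05 + 1.031e+05 = 5.141e+05 kg·m².
ω_f = I_p ω_i / I_f = (4.110e+05)(0.860) / 5.141e+05 = 0.6875 rpm.
KE_i = ½(4.110e+05)(0.09006 rad/s)² = 1667 J; KE_f = ½(5.141e+05)(0.07200)² = 1332 J.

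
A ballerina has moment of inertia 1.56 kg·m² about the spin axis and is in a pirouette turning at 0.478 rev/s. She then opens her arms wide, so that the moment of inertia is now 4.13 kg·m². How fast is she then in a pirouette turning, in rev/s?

Angular momentum about the spin axis is conserved since the torque about it is zero.
ω₂ = I₁ω₁ / I₂ = (1.560)(0.478 rev/s) / (4.130) = 0.1806 rev/s.

ω₂ ≈ 0.181 rev/s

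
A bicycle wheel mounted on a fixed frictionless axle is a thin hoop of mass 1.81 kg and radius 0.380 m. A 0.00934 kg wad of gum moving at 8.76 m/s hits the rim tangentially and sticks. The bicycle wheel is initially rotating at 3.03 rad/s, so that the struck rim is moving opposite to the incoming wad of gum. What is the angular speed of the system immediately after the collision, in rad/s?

The axle reaction passes through the axle and exerts no torque about it; angular momentum about the axle is conserved through the impact.
I_p = (1.81)(0.380)² = 0.2614 kg·m². Taking the sense of the wad of gum's angular momentum as positive, L_{wad} = m v R = (0.00934)(8.76)(0.380) = 0.03109 kg·m²/s.
L_i = −I_p ω_p + m v R = −(0.2614)(3.03) + 0.03109 = -0.7608 kg·m²/s.
After sticking, I_f = I_p + m R² = 0.2614 + (0.00934)(0.380)² = 0.2627 kg·m².
ω_f = L_i / I_f = -0.7608 / 0.2627 = -2.896 rad/s.

|ω_f| ≈ 2.90 rad/s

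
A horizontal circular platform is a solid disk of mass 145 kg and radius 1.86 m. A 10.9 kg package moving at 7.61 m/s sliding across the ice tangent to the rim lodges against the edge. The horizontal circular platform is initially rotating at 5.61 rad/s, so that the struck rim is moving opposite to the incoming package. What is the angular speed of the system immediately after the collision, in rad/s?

About the central axle the impulsive forces during the collision are internal, so angular momentum about that axis is conserved.
I_p = ½(145)(1.86)² = 250.8 kg·m². Taking the sense of the package's angular momentum as positive, L_{package} = m v R = (10.9)(7.61)(1.86) = 154.3 kg·m²/s.
L_i = −I_p ω_p + m v R = −(250.8)(5.61) + 154.3 = -1253 kg·m²/s.
After sticking, I_f = I_p + m R² = 250.8 + (10.9)(1.86)² = 288.5 kg·m².
ω_f = L_i / I_f = -1253 / 288.5 = -4.342 rad/s.

|ω_f| ≈ 4.34 rad/s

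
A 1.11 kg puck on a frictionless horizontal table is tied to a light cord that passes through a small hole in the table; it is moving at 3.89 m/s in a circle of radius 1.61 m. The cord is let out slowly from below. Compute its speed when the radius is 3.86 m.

v₂ ≈ 1.62 m/s

Central (radial) force ⇒ zero torque about the center ⇒ m v r is constant.
v₂ = v₁ r₁ / r₂ = (3.89)(1.61) / (3.86) = 1.623 m/s.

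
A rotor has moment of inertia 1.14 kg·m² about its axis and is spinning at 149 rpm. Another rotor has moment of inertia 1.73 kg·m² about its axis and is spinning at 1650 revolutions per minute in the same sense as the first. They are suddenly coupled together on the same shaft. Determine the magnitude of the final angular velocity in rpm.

|ω_f| ≈ 1050 rpm

No external torque acts about the common axis, so total angular momentum is conserved.
Taking A's sense as positive: L = (1.140)(149) + (1.730)(1650) = 3024 kg·m²·rpm.
Combined I = 1.140 + 1.730 = 2.870 kg·m².
ω_f = L / I = 3024 / 2.870 = 1054 rpm.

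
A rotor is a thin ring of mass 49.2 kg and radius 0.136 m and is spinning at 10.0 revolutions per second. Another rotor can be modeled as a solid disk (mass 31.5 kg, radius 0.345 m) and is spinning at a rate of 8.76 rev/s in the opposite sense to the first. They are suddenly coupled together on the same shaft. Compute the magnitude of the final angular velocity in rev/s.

|ω_f| ≈ 2.63 rev/s

No external torque acts about the common axis, so total angular momentum is conserved.
Moments of inertia: I_A = (49.2)(0.136)² = 0.9100 kg·m²; I_B = ½(31.5)(0.345)² = 1.875 kg·m².
Taking A's sense as positive: L = (0.9100)(10.0) − (1.875)(8.76) = -7.322 kg·m²·rev/s.
Combined I = 0.9100 + 1.875 = 2.785 kg·m².
ω_f = L / I = -7.322 / 2.785 = -2.629 rev/s.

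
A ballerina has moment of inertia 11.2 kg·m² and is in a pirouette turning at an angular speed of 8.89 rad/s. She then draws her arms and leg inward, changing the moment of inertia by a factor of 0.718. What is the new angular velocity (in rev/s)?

ω₂ ≈ 1.97 rev/s

With no external torque about the axis, L is conserved: I₁ω₁ = I₂ω₂.
I₂ = 0.718 × 11.2 = 8.042 kg·m².
ω₂ = I₁ω₁ / I₂ = (11.20)(8.89 rad/s) / (8.042) = 12.38 rad/s = 1.971 rev/s.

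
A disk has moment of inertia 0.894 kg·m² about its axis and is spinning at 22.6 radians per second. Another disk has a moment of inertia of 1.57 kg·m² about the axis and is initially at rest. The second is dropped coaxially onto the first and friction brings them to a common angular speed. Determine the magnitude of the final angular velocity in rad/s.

No external torque acts about the common axis, so total angular momentum is conserved.
Taking A's sense as positive: L = (0.8940)(22.6) = 20.20 kg·m²·rad/s.
Combined I = 0.8940 + 1.570 = 2.464 kg·m².
ω_f = L / I = 20.20 / 2.464 = 8.200 rad/s.

|ω_f| ≈ 8.20 rad/s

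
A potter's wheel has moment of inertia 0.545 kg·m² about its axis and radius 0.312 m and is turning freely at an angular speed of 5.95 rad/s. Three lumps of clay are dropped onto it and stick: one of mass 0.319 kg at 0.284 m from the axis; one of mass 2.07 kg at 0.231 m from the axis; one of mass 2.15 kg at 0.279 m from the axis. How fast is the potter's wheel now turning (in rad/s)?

ω_f ≈ 3.82 rad/s

The added mass arrives with no angular momentum about the axis, and any external torque about the axis is negligible, so the system's angular momentum is conserved.
Added inertia Σmr² = (0.319)(0.284)² + (2.07)(0.231)² + (2.15)(0.279)² = 0.3035 kg·m²; I_f = 0.5450 + 0.3035 = 0.8485 kg·m².
ω_f = I_p ω_i / I_f = (0.5450)(5.95) / 0.8485 = 3.822 rad/s.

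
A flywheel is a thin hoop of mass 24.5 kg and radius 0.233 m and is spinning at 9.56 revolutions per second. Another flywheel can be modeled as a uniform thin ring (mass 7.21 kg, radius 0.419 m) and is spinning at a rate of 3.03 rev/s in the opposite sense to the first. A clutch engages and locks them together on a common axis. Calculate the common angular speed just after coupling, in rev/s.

The coupling torques are internal; angular momentum about the shared axis is conserved.
Moments of inertia: I_A = (24.5)(0.233)² = 1.330 kg·m²; I_B = (7.21)(0.419)² = 1.266 kg·m².
Taking A's sense as positive: L = (1.330)(9.56) − (1.266)(3.03) = 8.880 kg·m²·rev/s.
Combined I = 1.330 + 1.266 = 2.596 kg·m².
ω_f = L / I = 8.880 / 2.596 = 3.421 rev/s.

|ω_f| ≈ 3.42 rev/s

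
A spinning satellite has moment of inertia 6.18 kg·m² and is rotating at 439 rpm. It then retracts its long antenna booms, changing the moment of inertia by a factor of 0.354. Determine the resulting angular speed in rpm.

With no external torque about the axis, L is conserved: I₁ω₁ = I₂ω₂.
I₂ = 0.354 × 6.18 = 2.188 kg·m².
ω₂ = I₁ω₁ / I₂ = (6.180)(439 rpm) / (2.188) = 1240 rpm.

ω₂ ≈ 1240 rpm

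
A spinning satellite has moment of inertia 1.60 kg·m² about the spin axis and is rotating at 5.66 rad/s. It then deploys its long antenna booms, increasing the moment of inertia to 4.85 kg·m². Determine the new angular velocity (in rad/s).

ω₂ ≈ 1.87 rad/s

No external torque acts about the spin axis, so angular momentum is conserved.
ω₂ = I₁ω₁ / I₂ = (1.600)(5.66 rad/s) / (4.850) = 1.867 rad/s.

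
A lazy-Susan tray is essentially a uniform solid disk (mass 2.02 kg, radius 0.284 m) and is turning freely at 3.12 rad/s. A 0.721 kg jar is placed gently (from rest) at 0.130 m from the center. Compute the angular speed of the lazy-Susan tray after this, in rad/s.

ω_f ≈ 2.71 rad/s

No external torque acts about the center; L_before = L_after.
I_p = ½(2.02)(0.284)² = 0.08146 kg·m².
Added inertia Σmr² = (0.721)(0.130)² = 0.01218 kg·m²; I_f = 0.08146 + 0.01218 = 0.09365 kg·m².
ω_f = I_p ω_i / I_f = (0.08146)(3.12) / 0.09365 = 2.714 rad/s.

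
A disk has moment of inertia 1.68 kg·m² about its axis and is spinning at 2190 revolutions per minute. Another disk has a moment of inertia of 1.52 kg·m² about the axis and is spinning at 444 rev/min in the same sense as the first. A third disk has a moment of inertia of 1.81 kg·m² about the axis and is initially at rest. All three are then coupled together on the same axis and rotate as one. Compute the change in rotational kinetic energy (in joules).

ΔKE ≈ -25100 J

The coupling torques are internal; angular momentum about the shared axis is conserved.
Taking A's sense as positive: L = (1.680)(2190) + (1.520)(444) = 4354 kg·m²·rpm.
Combined I = 1.680 + 1.520 + 1.810 = 5.010 kg·m².
ω_f = L / I = 4354 / 5.010 = 869.1 rpm.
KE_i = ½ΣIω² = 45820 J; KE_f = ½(5.010)(91.01)² = 20750 J.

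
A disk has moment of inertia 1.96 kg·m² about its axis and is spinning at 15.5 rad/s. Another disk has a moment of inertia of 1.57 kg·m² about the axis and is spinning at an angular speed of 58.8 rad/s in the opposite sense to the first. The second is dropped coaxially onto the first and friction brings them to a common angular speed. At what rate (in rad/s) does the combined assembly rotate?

The coupling torques are internal; angular momentum about the shared axis is conserved.
Taking A's sense as positive: L = (1.960)(15.5) − (1.570)(58.8) = -61.94 kg·m²·rad/s.
Combined I = 1.960 + 1.570 = 3.530 kg·m².
ω_f = L / I = -61.94 / 3.530 = -17.55 rad/s.

|ω_f| ≈ 17.5 rad/s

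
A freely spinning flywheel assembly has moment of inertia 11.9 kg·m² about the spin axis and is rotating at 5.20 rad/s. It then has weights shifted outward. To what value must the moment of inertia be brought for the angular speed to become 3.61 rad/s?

No external torque acts about the spin axis, so angular momentum is conserved.
I₂ = I₁ω₁ / ω₂ = (11.9)(5.20) / (3.61) = 17.14 kg·m².

I₂ ≈ 17.1 kg·m²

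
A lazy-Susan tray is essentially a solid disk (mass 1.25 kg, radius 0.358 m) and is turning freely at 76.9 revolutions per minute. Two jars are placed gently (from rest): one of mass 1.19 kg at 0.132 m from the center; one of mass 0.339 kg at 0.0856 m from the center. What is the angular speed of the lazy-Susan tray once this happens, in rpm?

The added mass arrives with no angular momentum about the center, and any external torque about the center is negligible, so the system's angular momentum is conserved.
I_p = ½(1.25)(0.358)² = 0.08010 kg·m².
Added inertia Σmr² = (1.19)(0.132)² + (0.339)(0.0856)² = 0.02322 kg·m²; I_f = 0.08010 + 0.02322 = 0.1033 kg·m².
ω_f = I_p ω_i / I_f = (0.08010)(76.9) / 0.1033 = 59.62 rpm.

ω_f ≈ 59.6 rpm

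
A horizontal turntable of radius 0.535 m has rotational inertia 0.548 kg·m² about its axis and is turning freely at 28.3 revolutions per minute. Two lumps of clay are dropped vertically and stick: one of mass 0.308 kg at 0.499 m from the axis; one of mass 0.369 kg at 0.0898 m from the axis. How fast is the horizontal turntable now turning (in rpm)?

ω_f ≈ 24.7 rpm

No external torque acts about the axis; L_before = L_after.
Added inertia Σmr² = (0.308)(0.499)² + (0.369)(0.0898)² = 0.07967 kg·m²; I_f = 0.5480 + 0.07967 = 0.6277 kg·m².
ω_f = I_p ω_i / I_f = (0.5480)(28.3) / 0.6277 = 24.71 rpm.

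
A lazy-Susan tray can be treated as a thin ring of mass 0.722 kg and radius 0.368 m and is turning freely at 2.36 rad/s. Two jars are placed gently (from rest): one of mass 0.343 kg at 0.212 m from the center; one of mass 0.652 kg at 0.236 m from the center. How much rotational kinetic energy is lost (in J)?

No external torque acts about the center; L_before = L_after.
I_p = (0.722)(0.368)² = 0.09778 kg·m².
Added inertia Σmr² = (0.343)(0.212)² + (0.652)(0.236)² = 0.05173 kg·m²; I_f = 0.09778 + 0.05173 = 0.1495 kg·m².
ω_f = I_p ω_i / I_f = (0.09778)(2.36) / 0.1495 = 1.543 rad/s.
KE_i = ½(0.09778)(2.360 rad/s)² = 0.2723 J; KE_f = ½(0.1495)(1.543)² = 0.1781 J.

energy lost ≈ 0.0942 J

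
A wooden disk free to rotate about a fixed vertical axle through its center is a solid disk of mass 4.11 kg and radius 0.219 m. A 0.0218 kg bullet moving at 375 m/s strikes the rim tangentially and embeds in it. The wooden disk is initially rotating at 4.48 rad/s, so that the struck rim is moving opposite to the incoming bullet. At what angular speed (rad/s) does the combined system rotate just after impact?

About the axle the impulsive forces during the collision are internal, so angular momentum about that axis is conserved.
I_p = ½(4.11)(0.219)² = 0.09856 kg·m². Taking the sense of the bullet's angular momentum as positive, L_{bullet} = m v R = (0.0218)(375)(0.219) = 1.790 kg·m²/s.
L_i = −I_p ω_p + m v R = −(0.09856)(4.48) + 1.790 = 1.349 kg·m²/s.
After sticking, I_f = I_p + m R² = 0.09856 + (0.0218)(0.219)² = 0.09961 kg·m².
ω_f = L_i / I_f = 1.349 / 0.09961 = 13.54 rad/s.

|ω_f| ≈ 13.5 rad/s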